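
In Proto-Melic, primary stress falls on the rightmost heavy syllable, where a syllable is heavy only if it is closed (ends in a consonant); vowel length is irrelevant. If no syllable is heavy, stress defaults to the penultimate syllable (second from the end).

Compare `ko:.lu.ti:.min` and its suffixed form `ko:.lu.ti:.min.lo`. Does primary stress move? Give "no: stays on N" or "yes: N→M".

no: stays on 4

Base `ko:.lu.ti:.min` (4 syllables):
  Weights: 1 ko: L, 2 lu L, 3 ti: L, 4 min H.
  Heavy syllables in the domain: 4. The rightmost is syllable 4 (min).
  → primary stress on syllable 4.
Suffixed `ko:.lu.ti:.min.lo` (5 syllables):
  Weights: 1 ko: L, 2 lu L, 3 ti: L, 4 min H, 5 lo L.
  Heavy syllables in the domain: 4. The rightmost is syllable 4 (min).
  → primary stress on syllable 4.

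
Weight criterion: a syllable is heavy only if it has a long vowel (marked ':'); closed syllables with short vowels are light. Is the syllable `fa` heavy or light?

light

`fa`: short vowel, open (no coda). Short vowel → light.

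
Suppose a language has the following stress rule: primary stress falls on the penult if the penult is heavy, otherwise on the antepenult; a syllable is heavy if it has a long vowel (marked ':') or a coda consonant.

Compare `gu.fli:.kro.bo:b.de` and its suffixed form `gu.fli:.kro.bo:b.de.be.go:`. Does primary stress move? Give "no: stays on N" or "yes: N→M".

Base `gu.fli:.kro.bo:b.de` (5 syllables):
  Weights: 3 kro L, 4 bo:b H, 5 de L.
  The penult (syllable 4, bo:b) is heavy, so it takes stress.
  → primary stress on syllable 4.
Suffixed `gu.fli:.kro.bo:b.de.be.go:` (7 syllables):
  Weights: 5 de L, 6 be L, 7 go: H.
  The penult (syllable 6, be) is light, so stress falls on the antepenult (syllable 5, de).
  → primary stress on syllable 5.

yes: 4→5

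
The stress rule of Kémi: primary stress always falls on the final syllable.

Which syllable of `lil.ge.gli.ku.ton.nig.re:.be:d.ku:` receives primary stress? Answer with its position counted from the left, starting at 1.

The word has 9 syllables; the final syllable is syllable 9 (ku:).
Primary stress: syllable 9 → lil.ge.gli.ku.ton.nig.re:.be:d.ˈku:.

9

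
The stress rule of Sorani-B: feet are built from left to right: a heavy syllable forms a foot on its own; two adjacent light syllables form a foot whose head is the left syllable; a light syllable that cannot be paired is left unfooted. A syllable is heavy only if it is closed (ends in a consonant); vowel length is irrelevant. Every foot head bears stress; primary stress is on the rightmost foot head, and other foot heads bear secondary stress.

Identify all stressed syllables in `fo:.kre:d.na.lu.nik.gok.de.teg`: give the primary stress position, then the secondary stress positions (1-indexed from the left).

Weights: 1 fo: L, 2 kre:d H, 3 na L, 4 lu L, 5 nik H, 6 gok H, 7 de L, 8 teg H.
Parse left to right (heavy = foot alone; LL = one foot; stranded L unfooted): fo: (ˈkre:d) (ˈna.lu) (ˈnik) (ˈgok) de (ˈteg).
Foot heads: 2, 3, 5, 6, 8.
Primary stress on the rightmost head = syllable 8.
Secondary stress on 2, 3, 5, 6: fo:.ˌkre:d.ˌna.lu.ˌnik.ˌgok.de.ˈteg.

primary 8, secondary 2, 3, 5, 6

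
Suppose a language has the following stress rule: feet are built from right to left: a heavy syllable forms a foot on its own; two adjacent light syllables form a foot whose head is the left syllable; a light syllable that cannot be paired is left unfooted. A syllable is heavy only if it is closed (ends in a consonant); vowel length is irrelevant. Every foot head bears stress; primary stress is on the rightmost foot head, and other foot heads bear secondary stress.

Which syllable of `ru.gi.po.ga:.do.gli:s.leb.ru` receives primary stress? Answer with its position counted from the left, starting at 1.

Weights: 1 ru L, 2 gi L, 3 po L, 4 ga: L, 5 do L, 6 gli:s H, 7 leb H, 8 ru L.
Parse right to left (heavy = foot alone; LL = one foot; stranded L unfooted): ru (ˈgi.po) (ˈga:.do) (ˈgli:s) (ˈleb) ru.
Foot heads: 2, 4, 6, 7.
Primary stress on the rightmost head = syllable 7.
Primary stress: syllable 7 → ru.gi.po.ga:.do.gli:s.ˈleb.ru.

7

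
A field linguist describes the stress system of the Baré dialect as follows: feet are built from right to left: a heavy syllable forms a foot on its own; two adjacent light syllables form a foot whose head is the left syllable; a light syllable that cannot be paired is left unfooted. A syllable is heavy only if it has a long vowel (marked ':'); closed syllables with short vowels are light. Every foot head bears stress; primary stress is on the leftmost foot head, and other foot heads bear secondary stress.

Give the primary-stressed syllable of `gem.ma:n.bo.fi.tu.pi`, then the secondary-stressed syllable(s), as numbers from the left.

primary 2, secondary 3, 5

Weights: 1 gem L, 2 ma:n H, 3 bo L, 4 fi L, 5 tu L, 6 pi L.
Parse right to left (heavy = foot alone; LL = one foot; stranded L unfooted): gem (ˈma:n) (ˈbo.fi) (ˈtu.pi).
Foot heads: 2, 3, 5.
Primary stress on the leftmost head = syllable 2.
Secondary stress on 3, 5: gem.ˈma:n.ˌbo.fi.ˌtu.pi.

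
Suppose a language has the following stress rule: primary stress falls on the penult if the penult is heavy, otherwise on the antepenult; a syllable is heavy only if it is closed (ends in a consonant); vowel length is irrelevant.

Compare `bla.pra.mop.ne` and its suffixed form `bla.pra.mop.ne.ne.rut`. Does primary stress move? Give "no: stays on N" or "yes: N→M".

yes: 3→4

Base `bla.pra.mop.ne` (4 syllables):
  Weights: 2 pra L, 3 mop H, 4 ne L.
  The penult (syllable 3, mop) is heavy, so it takes stress.
  → primary stress on syllable 3.
Suffixed `bla.pra.mop.ne.ne.rut` (6 syllables):
  Weights: 4 ne L, 5 ne L, 6 rut H.
  The penult (syllable 5, ne) is light, so stress falls on the antepenult (syllable 4, ne).
  → primary stress on syllable 4.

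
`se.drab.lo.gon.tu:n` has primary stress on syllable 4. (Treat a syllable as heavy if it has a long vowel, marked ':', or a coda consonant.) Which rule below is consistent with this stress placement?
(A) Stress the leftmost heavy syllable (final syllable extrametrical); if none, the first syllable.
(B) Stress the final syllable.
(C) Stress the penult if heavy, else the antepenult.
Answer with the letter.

C

Rule A → syllable 2 (observed: 4).
Rule B → syllable 5 (observed: 4).
Rule C → syllable 4 ✓.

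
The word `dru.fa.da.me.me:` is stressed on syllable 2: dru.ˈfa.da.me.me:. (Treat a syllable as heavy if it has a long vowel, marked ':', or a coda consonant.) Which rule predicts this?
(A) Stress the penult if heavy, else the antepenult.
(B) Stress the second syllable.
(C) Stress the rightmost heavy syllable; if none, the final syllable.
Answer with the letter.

Rule A → syllable 3 (observed: 2).
Rule B → syllable 2 ✓.
Rule C → syllable 5 (observed: 2).

B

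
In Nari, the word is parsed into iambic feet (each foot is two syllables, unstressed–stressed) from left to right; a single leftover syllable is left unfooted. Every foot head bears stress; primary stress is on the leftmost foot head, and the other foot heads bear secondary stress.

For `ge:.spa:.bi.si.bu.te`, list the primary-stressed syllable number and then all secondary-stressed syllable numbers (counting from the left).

Parse left to right into iambic (σˈσ) feet: (ge:.ˈspa:) (bi.ˈsi) (bu.ˈte).
Foot heads (stressed positions): 2, 4, 6.
End Rule Leftmost: primary stress on the leftmost head = syllable 2.
Secondary stress on 4, 6: ge:.ˈspa:.bi.ˌsi.bu.ˌte.

primary 2, secondary 4, 6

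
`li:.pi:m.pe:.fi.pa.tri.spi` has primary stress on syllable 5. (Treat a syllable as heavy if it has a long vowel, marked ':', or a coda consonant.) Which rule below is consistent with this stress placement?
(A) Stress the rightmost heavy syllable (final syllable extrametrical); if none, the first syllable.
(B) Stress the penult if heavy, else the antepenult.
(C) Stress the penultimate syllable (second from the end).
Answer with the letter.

Rule A → syllable 3 (observed: 5).
Rule B → syllable 5 ✓.
Rule C → syllable 6 (observed: 5).

B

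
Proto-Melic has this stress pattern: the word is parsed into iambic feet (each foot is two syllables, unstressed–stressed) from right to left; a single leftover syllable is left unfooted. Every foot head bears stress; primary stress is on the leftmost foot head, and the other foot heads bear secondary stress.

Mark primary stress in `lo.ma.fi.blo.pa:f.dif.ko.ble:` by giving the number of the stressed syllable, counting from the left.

Parse right to left into iambic (σˈσ) feet: (lo.ˈma) (fi.ˈblo) (pa:f.ˈdif) (ko.ˈble:).
Foot heads (stressed positions): 2, 4, 6, 8.
End Rule Leftmost: primary stress on the leftmost head = syllable 2.
Primary stress: syllable 2 → lo.ˈma.fi.blo.pa:f.dif.ko.ble:.

2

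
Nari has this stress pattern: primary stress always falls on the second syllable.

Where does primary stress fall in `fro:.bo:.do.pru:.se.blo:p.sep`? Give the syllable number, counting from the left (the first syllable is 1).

The word has 7 syllables; the second syllable is syllable 2 (bo:).
Primary stress: syllable 2 → fro:.ˈbo:.do.pru:.se.blo:p.sep.

2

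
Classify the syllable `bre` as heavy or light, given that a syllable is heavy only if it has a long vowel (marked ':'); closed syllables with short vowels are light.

`bre`: short vowel, open (no coda). Short vowel → light.

light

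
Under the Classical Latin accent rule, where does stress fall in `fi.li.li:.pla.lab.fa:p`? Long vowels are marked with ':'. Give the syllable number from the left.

5

Classical Latin: stress the penult if heavy (long vowel or closed), else the antepenult.
Weights: 4 pla L, 5 lab H, 6 fa:p H.
The penult (syllable 5, lab) is heavy, so it takes stress.
Stress on syllable 5: fi.li.li:.pla.ˈlab.fa:p.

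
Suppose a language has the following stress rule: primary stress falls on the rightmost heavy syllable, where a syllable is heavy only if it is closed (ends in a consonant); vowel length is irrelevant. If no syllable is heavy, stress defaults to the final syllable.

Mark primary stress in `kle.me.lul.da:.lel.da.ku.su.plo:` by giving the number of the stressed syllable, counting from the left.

5

Weights: 1 kle L, 2 me L, 3 lul H, 4 da: L, 5 lel H, 6 da L, 7 ku L, 8 su L, 9 plo: L.
Heavy syllables in the domain: 3, 5. The rightmost is syllable 5 (lel).
Primary stress: syllable 5 → kle.me.lul.da:.ˈlel.da.ku.su.plo:.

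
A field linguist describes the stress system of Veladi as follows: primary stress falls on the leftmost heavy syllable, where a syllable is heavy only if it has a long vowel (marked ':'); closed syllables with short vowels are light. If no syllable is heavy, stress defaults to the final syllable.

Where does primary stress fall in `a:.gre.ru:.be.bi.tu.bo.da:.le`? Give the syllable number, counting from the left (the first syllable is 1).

1

Weights: 1 a: H, 2 gre L, 3 ru: H, 4 be L, 5 bi L, 6 tu L, 7 bo L, 8 da: H, 9 le L.
Heavy syllables in the domain: 1, 3, 8. The leftmost is syllable 1 (a:).
Primary stress: syllable 1 → ˈa:.gre.ru:.be.bi.tu.bo.da:.le.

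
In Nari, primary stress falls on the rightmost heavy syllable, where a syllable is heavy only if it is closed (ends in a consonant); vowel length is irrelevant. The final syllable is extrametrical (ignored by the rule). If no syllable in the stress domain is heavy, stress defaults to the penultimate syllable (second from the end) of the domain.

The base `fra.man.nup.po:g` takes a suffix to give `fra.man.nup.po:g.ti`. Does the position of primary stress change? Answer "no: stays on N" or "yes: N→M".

yes: 3→4

Base `fra.man.nup.po:g` (4 syllables):
  The final syllable (4, po:g) is extrametrical; the stress domain is syllables 1–3.
  Weights: 1 fra L, 2 man H, 3 nup H.
  Heavy syllables in the domain: 2, 3. The rightmost is syllable 3 (nup).
  → primary stress on syllable 3.
Suffixed `fra.man.nup.po:g.ti` (5 syllables):
  The final syllable (5, ti) is extrametrical; the stress domain is syllables 1–4.
  Weights: 1 fra L, 2 man H, 3 nup H, 4 po:g H.
  Heavy syllables in the domain: 2, 3, 4. The rightmost is syllable 4 (po:g).
  → primary stress on syllable 4.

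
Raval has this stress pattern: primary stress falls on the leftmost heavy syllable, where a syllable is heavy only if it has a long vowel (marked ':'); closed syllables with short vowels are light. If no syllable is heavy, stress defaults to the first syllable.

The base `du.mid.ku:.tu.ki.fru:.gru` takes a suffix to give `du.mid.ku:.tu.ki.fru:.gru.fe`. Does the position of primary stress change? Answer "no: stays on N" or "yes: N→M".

Base `du.mid.ku:.tu.ki.fru:.gru` (7 syllables):
  Weights: 1 du L, 2 mid L, 3 ku: H, 4 tu L, 5 ki L, 6 fru: H, 7 gru L.
  Heavy syllables in the domain: 3, 6. The leftmost is syllable 3 (ku:).
  → primary stress on syllable 3.
Suffixed `du.mid.ku:.tu.ki.fru:.gru.fe` (8 syllables):
  Weights: 1 du L, 2 mid L, 3 ku: H, 4 tu L, 5 ki L, 6 fru: H, 7 gru L, 8 fe L.
  Heavy syllables in the domain: 3, 6. The leftmost is syllable 3 (ku:).
  → primary stress on syllable 3.

no: stays on 3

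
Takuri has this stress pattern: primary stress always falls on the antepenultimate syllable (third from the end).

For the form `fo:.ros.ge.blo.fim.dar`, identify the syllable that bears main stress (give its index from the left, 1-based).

4

The word has 6 syllables; the antepenultimate syllable (third from the end) is syllable 4 (blo).
Primary stress: syllable 4 → fo:.ros.ge.ˈblo.fim.dar.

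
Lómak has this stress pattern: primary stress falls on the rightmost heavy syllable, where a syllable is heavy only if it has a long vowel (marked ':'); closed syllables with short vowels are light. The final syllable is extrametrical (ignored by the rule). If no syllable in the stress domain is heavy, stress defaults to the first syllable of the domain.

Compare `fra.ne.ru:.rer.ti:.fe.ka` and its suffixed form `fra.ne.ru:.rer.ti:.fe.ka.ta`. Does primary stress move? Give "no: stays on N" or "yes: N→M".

Base `fra.ne.ru:.rer.ti:.fe.ka` (7 syllables):
  The final syllable (7, ka) is extrametrical; the stress domain is syllables 1–6.
  Weights: 1 fra L, 2 ne L, 3 ru: H, 4 rer L, 5 ti: H, 6 fe L.
  Heavy syllables in the domain: 3, 5. The rightmost is syllable 5 (ti:).
  → primary stress on syllable 5.
Suffixed `fra.ne.ru:.rer.ti:.fe.ka.ta` (8 syllables):
  The final syllable (8, ta) is extrametrical; the stress domain is syllables 1–7.
  Weights: 1 fra L, 2 ne L, 3 ru: H, 4 rer L, 5 ti: H, 6 fe L, 7 ka L.
  Heavy syllables in the domain: 3, 5. The rightmost is syllable 5 (ti:).
  → primary stress on syllable 5.

no: stays on 5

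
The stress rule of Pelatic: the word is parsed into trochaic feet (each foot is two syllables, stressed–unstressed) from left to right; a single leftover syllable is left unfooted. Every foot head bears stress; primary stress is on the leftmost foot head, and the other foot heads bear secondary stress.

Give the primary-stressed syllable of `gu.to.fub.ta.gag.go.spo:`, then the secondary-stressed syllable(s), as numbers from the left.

Parse left to right into trochaic (ˈσσ) feet: (ˈgu.to) (ˈfub.ta) (ˈgag.go) spo:. Syllable 7 is left unfooted.
Foot heads (stressed positions): 1, 3, 5.
End Rule Leftmost: primary stress on the leftmost head = syllable 1.
Secondary stress on 3, 5: ˈgu.to.ˌfub.ta.ˌgag.go.spo:.

primary 1, secondary 3, 5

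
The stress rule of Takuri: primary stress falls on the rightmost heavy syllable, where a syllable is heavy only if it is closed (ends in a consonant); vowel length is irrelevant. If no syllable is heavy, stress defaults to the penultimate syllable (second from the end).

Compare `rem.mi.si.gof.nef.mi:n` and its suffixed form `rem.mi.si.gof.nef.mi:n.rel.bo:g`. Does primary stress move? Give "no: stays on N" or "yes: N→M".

Base `rem.mi.si.gof.nef.mi:n` (6 syllables):
  Weights: 1 rem H, 2 mi L, 3 si L, 4 gof H, 5 nef H, 6 mi:n H.
  Heavy syllables in the domain: 1, 4, 5, 6. The rightmost is syllable 6 (mi:n).
  → primary stress on syllable 6.
Suffixed `rem.mi.si.gof.nef.mi:n.rel.bo:g` (8 syllables):
  Weights: 1 rem H, 2 mi L, 3 si L, 4 gof H, 5 nef H, 6 mi:n H, 7 rel H, 8 bo:g H.
  Heavy syllables in the domain: 1, 4, 5, 6, 7, 8. The rightmost is syllable 8 (bo:g).
  → primary stress on syllable 8.

yes: 6→8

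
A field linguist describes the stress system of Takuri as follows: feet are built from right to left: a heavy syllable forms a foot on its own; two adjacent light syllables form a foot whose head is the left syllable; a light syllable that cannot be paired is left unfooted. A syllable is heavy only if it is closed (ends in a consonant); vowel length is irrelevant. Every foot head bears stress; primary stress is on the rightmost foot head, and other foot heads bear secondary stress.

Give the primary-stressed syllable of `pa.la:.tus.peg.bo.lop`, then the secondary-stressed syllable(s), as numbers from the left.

Weights: 1 pa L, 2 la: L, 3 tus H, 4 peg H, 5 bo L, 6 lop H.
Parse right to left (heavy = foot alone; LL = one foot; stranded L unfooted): (ˈpa.la:) (ˈtus) (ˈpeg) bo (ˈlop).
Foot heads: 1, 3, 4, 6.
Primary stress on the rightmost head = syllable 6.
Secondary stress on 1, 3, 4: ˌpa.la:.ˌtus.ˌpeg.bo.ˈlop.

primary 6, secondary 1, 3, 4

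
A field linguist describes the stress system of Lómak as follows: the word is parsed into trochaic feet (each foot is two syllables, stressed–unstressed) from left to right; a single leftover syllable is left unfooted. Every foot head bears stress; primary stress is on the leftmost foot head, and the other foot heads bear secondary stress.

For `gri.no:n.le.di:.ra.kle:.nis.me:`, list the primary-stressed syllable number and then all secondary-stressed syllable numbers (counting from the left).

primary 1, secondary 3, 5, 7

Parse left to right into trochaic (ˈσσ) feet: (ˈgri.no:n) (ˈle.di:) (ˈra.kle:) (ˈnis.me:).
Foot heads (stressed positions): 1, 3, 5, 7.
End Rule Leftmost: primary stress on the leftmost head = syllable 1.
Secondary stress on 3, 5, 7: ˈgri.no:n.ˌle.di:.ˌra.kle:.ˌnis.me:.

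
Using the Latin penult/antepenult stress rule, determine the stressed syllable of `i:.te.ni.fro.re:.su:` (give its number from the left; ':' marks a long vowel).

5

Classical Latin: stress the penult if heavy (long vowel or closed), else the antepenult.
Weights: 4 fro L, 5 re: H, 6 su: H.
The penult (syllable 5, re:) is heavy, so it takes stress.
Stress on syllable 5: i:.te.ni.fro.ˈre:.su:.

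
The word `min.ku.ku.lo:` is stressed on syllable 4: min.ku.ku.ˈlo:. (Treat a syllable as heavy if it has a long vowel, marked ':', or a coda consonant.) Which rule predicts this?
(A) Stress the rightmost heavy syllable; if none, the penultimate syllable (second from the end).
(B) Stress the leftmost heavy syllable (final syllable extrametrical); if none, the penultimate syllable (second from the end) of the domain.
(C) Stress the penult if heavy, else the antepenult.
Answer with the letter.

Rule A → syllable 4 ✓.
Rule B → syllable 1 (observed: 4).
Rule C → syllable 2 (observed: 4).

A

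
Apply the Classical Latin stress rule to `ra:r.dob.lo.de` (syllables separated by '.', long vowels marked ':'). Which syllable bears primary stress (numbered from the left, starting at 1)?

2

Classical Latin: stress the penult if heavy (long vowel or closed), else the antepenult.
Weights: 2 dob H, 3 lo L, 4 de L.
The penult (syllable 3, lo) is light, so stress falls on the antepenult (syllable 2, dob).
Stress on syllable 2: ra:r.ˈdob.lo.de.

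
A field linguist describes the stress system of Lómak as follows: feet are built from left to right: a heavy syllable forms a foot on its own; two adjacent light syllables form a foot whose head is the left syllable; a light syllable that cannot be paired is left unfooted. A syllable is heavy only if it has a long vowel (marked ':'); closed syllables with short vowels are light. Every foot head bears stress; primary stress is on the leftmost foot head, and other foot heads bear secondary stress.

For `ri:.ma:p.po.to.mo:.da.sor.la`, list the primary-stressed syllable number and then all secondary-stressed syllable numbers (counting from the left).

Weights: 1 ri: H, 2 ma:p H, 3 po L, 4 to L, 5 mo: H, 6 da L, 7 sor L, 8 la L.
Parse left to right (heavy = foot alone; LL = one foot; stranded L unfooted): (ˈri:) (ˈma:p) (ˈpo.to) (ˈmo:) (ˈda.sor) la.
Foot heads: 1, 2, 3, 5, 6.
Primary stress on the leftmost head = syllable 1.
Secondary stress on 2, 3, 5, 6: ˈri:.ˌma:p.ˌpo.to.ˌmo:.ˌda.sor.la.

primary 1, secondary 2, 3, 5, 6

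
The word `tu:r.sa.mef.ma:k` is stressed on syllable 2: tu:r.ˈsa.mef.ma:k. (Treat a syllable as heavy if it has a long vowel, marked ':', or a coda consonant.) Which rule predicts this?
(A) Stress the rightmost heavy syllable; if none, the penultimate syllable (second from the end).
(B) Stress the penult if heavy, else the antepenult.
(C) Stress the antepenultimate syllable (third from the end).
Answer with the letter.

C

Rule A → syllable 4 (observed: 2).
Rule B → syllable 3 (observed: 2).
Rule C → syllable 2 ✓.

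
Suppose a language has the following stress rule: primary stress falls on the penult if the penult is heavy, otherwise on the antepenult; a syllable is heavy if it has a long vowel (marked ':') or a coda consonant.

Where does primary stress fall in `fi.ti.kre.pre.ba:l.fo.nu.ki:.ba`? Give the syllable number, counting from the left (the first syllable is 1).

8

Weights: 7 nu L, 8 ki: H, 9 ba L.
The penult (syllable 8, ki:) is heavy, so it takes stress.
Primary stress: syllable 8 → fi.ti.kre.pre.ba:l.fo.nu.ˈki:.ba.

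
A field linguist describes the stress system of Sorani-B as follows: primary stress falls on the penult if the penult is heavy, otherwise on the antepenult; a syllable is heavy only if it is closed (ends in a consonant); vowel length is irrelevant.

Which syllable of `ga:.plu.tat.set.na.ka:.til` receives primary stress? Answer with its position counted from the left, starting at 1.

5

Weights: 5 na L, 6 ka: L, 7 til H.
The penult (syllable 6, ka:) is light, so stress falls on the antepenult (syllable 5, na).
Primary stress: syllable 5 → ga:.plu.tat.set.ˈna.ka:.til.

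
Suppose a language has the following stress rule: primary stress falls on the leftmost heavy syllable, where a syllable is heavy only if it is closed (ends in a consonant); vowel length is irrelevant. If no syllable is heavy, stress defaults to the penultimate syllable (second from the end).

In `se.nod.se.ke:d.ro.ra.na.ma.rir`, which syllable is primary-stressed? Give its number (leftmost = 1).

2

Weights: 1 se L, 2 nod H, 3 se L, 4 ke:d H, 5 ro L, 6 ra L, 7 na L, 8 ma L, 9 rir H.
Heavy syllables in the domain: 2, 4, 9. The leftmost is syllable 2 (nod).
Primary stress: syllable 2 → se.ˈnod.se.ke:d.ro.ra.na.ma.rir.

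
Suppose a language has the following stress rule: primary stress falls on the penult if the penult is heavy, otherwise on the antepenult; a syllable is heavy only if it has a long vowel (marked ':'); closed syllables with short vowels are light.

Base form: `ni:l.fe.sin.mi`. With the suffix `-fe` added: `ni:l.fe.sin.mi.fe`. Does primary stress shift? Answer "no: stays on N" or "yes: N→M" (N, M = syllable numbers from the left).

Base `ni:l.fe.sin.mi` (4 syllables):
  Weights: 2 fe L, 3 sin L, 4 mi L.
  The penult (syllable 3, sin) is light, so stress falls on the antepenult (syllable 2, fe).
  → primary stress on syllable 2.
Suffixed `ni:l.fe.sin.mi.fe` (5 syllables):
  Weights: 3 sin L, 4 mi L, 5 fe L.
  The penult (syllable 4, mi) is light, so stress falls on the antepenult (syllable 3, sin).
  → primary stress on syllable 3.

yes: 2→3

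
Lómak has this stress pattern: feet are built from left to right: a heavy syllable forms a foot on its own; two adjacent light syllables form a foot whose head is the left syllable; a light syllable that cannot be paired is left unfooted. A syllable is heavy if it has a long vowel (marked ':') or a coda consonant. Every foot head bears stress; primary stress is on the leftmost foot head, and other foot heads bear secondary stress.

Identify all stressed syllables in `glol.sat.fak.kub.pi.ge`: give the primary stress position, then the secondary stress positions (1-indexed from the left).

primary 1, secondary 2, 3, 4, 5

Weights: 1 glol H, 2 sat H, 3 fak H, 4 kub H, 5 pi L, 6 ge L.
Parse left to right (heavy = foot alone; LL = one foot; stranded L unfooted): (ˈglol) (ˈsat) (ˈfak) (ˈkub) (ˈpi.ge).
Foot heads: 1, 2, 3, 4, 5.
Primary stress on the leftmost head = syllable 1.
Secondary stress on 2, 3, 4, 5: ˈglol.ˌsat.ˌfak.ˌkub.ˌpi.ge.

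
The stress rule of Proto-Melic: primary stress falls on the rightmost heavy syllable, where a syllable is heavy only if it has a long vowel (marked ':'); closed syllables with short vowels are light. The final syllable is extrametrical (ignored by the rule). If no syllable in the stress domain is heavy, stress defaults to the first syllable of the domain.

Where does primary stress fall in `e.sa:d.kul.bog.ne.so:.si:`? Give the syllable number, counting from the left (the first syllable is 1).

The final syllable (7, si:) is extrametrical; the stress domain is syllables 1–6.
Weights: 1 e L, 2 sa:d H, 3 kul L, 4 bog L, 5 ne L, 6 so: H.
Heavy syllables in the domain: 2, 6. The rightmost is syllable 6 (so:).
Primary stress: syllable 6 → e.sa:d.kul.bog.ne.ˈso:.si:.

6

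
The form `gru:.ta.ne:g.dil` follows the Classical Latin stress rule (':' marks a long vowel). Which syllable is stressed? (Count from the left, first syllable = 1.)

3

Classical Latin: stress the penult if heavy (long vowel or closed), else the antepenult.
Weights: 2 ta L, 3 ne:g H, 4 dil H.
The penult (syllable 3, ne:g) is heavy, so it takes stress.
Stress on syllable 3: gru:.ta.ˈne:g.dil.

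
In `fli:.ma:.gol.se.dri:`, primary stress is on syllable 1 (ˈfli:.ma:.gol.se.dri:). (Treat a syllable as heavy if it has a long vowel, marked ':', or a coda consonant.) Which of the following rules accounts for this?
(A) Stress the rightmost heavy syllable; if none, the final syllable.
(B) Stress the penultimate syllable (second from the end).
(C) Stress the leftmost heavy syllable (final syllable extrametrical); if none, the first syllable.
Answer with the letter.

Rule A → syllable 5 (observed: 1).
Rule B → syllable 4 (observed: 1).
Rule C → syllable 1 ✓.

C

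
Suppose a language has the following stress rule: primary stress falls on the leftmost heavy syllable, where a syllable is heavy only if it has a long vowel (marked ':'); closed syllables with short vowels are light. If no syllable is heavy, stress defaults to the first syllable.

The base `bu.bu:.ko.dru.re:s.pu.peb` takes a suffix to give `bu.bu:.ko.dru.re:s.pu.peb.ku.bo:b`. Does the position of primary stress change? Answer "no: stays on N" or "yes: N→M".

no: stays on 2

Base `bu.bu:.ko.dru.re:s.pu.peb` (7 syllables):
  Weights: 1 bu L, 2 bu: H, 3 ko L, 4 dru L, 5 re:s H, 6 pu L, 7 peb L.
  Heavy syllables in the domain: 2, 5. The leftmost is syllable 2 (bu:).
  → primary stress on syllable 2.
Suffixed `bu.bu:.ko.dru.re:s.pu.peb.ku.bo:b` (9 syllables):
  Weights: 1 bu L, 2 bu: H, 3 ko L, 4 dru L, 5 re:s H, 6 pu L, 7 peb L, 8 ku L, 9 bo:b H.
  Heavy syllables in the domain: 2, 5, 9. The leftmost is syllable 2 (bu:).
  → primary stress on syllable 2.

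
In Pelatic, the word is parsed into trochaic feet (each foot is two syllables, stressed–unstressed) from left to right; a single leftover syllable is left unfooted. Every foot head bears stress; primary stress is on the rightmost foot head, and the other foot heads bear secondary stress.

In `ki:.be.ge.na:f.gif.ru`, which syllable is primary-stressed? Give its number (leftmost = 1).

Parse left to right into trochaic (ˈσσ) feet: (ˈki:.be) (ˈge.na:f) (ˈgif.ru).
Foot heads (stressed positions): 1, 3, 5.
End Rule Rightmost: primary stress on the rightmost head = syllable 5.
Primary stress: syllable 5 → ki:.be.ge.na:f.ˈgif.ru.

5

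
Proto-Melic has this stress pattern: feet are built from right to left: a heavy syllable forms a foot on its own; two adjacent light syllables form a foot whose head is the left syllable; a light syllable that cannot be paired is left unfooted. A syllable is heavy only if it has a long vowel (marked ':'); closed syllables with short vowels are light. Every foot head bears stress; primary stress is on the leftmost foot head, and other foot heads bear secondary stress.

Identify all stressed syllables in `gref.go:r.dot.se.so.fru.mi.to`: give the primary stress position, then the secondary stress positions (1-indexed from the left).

Weights: 1 gref L, 2 go:r H, 3 dot L, 4 se L, 5 so L, 6 fru L, 7 mi L, 8 to L.
Parse right to left (heavy = foot alone; LL = one foot; stranded L unfooted): gref (ˈgo:r) (ˈdot.se) (ˈso.fru) (ˈmi.to).
Foot heads: 2, 3, 5, 7.
Primary stress on the leftmost head = syllable 2.
Secondary stress on 3, 5, 7: gref.ˈgo:r.ˌdot.se.ˌso.fru.ˌmi.to.

primary 2, secondary 3, 5, 7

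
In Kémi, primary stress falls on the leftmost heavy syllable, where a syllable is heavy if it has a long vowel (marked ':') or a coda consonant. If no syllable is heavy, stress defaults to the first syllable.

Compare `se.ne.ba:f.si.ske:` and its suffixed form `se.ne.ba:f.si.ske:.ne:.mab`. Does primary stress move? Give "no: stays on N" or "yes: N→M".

no: stays on 3

Base `se.ne.ba:f.si.ske:` (5 syllables):
  Weights: 1 se L, 2 ne L, 3 ba:f H, 4 si L, 5 ske: H.
  Heavy syllables in the domain: 3, 5. The leftmost is syllable 3 (ba:f).
  → primary stress on syllable 3.
Suffixed `se.ne.ba:f.si.ske:.ne:.mab` (7 syllables):
  Weights: 1 se L, 2 ne L, 3 ba:f H, 4 si L, 5 ske: H, 6 ne: H, 7 mab H.
  Heavy syllables in the domain: 3, 5, 6, 7. The leftmost is syllable 3 (ba:f).
  → primary stress on syllable 3.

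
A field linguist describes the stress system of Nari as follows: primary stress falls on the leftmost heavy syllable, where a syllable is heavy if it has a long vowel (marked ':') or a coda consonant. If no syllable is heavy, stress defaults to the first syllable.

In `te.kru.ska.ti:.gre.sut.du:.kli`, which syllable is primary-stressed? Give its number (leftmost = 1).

4

Weights: 1 te L, 2 kru L, 3 ska L, 4 ti: H, 5 gre L, 6 sut H, 7 du: H, 8 kli L.
Heavy syllables in the domain: 4, 6, 7. The leftmost is syllable 4 (ti:).
Primary stress: syllable 4 → te.kru.ska.ˈti:.gre.sut.du:.kli.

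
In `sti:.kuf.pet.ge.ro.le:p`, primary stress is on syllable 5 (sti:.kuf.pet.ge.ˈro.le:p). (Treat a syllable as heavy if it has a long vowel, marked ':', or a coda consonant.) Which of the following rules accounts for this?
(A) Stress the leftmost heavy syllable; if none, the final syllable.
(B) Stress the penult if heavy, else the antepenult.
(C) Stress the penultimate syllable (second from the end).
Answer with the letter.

C

Rule A → syllable 1 (observed: 5).
Rule B → syllable 4 (observed: 5).
Rule C → syllable 5 ✓.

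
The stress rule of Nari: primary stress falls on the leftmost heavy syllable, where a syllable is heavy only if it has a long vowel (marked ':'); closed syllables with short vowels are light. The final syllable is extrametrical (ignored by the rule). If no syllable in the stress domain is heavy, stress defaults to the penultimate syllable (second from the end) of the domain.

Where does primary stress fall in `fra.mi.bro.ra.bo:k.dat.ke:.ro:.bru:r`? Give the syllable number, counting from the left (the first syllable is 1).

5

The final syllable (9, bru:r) is extrametrical; the stress domain is syllables 1–8.
Weights: 1 fra L, 2 mi L, 3 bro L, 4 ra L, 5 bo:k H, 6 dat L, 7 ke: H, 8 ro: H.
Heavy syllables in the domain: 5, 7, 8. The leftmost is syllable 5 (bo:k).
Primary stress: syllable 5 → fra.mi.bro.ra.ˈbo:k.dat.ke:.ro:.bru:r.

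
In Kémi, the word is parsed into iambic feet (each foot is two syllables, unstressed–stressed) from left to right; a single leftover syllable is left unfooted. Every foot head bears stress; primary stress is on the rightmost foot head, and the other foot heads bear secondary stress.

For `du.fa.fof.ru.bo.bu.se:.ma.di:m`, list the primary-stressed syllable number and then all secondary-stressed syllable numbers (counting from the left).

Parse left to right into iambic (σˈσ) feet: (du.ˈfa) (fof.ˈru) (bo.ˈbu) (se:.ˈma) di:m. Syllable 9 is left unfooted.
Foot heads (stressed positions): 2, 4, 6, 8.
End Rule Rightmost: primary stress on the rightmost head = syllable 8.
Secondary stress on 2, 4, 6: du.ˌfa.fof.ˌru.bo.ˌbu.se:.ˈma.di:m.

primary 8, secondary 2, 4, 6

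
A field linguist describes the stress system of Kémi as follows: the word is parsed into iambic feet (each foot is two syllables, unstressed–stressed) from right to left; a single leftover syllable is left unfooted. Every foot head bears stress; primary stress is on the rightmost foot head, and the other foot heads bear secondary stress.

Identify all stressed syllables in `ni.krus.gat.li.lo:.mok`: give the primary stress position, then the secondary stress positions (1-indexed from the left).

Parse right to left into iambic (σˈσ) feet: (ni.ˈkrus) (gat.ˈli) (lo:.ˈmok).
Foot heads (stressed positions): 2, 4, 6.
End Rule Rightmost: primary stress on the rightmost head = syllable 6.
Secondary stress on 2, 4: ni.ˌkrus.gat.ˌli.lo:.ˈmok.

primary 6, secondary 2, 4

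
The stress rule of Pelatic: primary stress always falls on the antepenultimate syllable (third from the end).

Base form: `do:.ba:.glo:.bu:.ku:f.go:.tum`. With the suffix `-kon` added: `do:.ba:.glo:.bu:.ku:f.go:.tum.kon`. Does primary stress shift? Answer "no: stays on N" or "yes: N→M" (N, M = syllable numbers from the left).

Base `do:.ba:.glo:.bu:.ku:f.go:.tum` (7 syllables):
  The word has 7 syllables; the antepenultimate syllable (third from the end) is syllable 5 (ku:f).
  → primary stress on syllable 5.
Suffixed `do:.ba:.glo:.bu:.ku:f.go:.tum.kon` (8 syllables):
  The word has 8 syllables; the antepenultimate syllable (third from the end) is syllable 6 (go:).
  → primary stress on syllable 6.

yes: 5→6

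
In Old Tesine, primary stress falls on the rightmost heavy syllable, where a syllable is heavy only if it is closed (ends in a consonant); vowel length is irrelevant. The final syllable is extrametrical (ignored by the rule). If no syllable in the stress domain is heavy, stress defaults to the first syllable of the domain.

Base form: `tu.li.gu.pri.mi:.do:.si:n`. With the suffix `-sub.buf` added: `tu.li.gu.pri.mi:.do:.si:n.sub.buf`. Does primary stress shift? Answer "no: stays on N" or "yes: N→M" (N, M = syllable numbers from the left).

Base `tu.li.gu.pri.mi:.do:.si:n` (7 syllables):
  The final syllable (7, si:n) is extrametrical; the stress domain is syllables 1–6.
  Weights: 1 tu L, 2 li L, 3 gu L, 4 pri L, 5 mi: L, 6 do: L.
  No heavy syllable in the domain; default to the first syllable of the domain = syllable 1.
  → primary stress on syllable 1.
Suffixed `tu.li.gu.pri.mi:.do:.si:n.sub.buf` (9 syllables):
  The final syllable (9, buf) is extrametrical; the stress domain is syllables 1–8.
  Weights: 1 tu L, 2 li L, 3 gu L, 4 pri L, 5 mi: L, 6 do: L, 7 si:n H, 8 sub H.
  Heavy syllables in the domain: 7, 8. The rightmost is syllable 8 (sub).
  → primary stress on syllable 8.

yes: 1→8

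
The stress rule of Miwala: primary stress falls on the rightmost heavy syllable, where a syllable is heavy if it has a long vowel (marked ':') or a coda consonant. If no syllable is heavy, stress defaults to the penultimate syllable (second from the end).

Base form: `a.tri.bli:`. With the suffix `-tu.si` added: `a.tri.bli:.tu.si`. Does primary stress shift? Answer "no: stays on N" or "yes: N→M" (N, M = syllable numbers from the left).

Base `a.tri.bli:` (3 syllables):
  Weights: 1 a L, 2 tri L, 3 bli: H.
  Heavy syllables in the domain: 3. The rightmost is syllable 3 (bli:).
  → primary stress on syllable 3.
Suffixed `a.tri.bli:.tu.si` (5 syllables):
  Weights: 1 a L, 2 tri L, 3 bli: H, 4 tu L, 5 si L.
  Heavy syllables in the domain: 3. The rightmost is syllable 3 (bli:).
  → primary stress on syllable 3.

no: stays on 3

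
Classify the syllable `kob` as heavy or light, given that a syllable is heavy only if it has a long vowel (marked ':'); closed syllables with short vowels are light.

`kob`: short vowel, closed (coda /b/). Short vowel → light.

light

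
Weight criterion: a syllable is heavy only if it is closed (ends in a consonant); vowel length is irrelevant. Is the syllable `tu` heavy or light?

light

`tu`: short vowel, open (no coda). Open (no coda) → light.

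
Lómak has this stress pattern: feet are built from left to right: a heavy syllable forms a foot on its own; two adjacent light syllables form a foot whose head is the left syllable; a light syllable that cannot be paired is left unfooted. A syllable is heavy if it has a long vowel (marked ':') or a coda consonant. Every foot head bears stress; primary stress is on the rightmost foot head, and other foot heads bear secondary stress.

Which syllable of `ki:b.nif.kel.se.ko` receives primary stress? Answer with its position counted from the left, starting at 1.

Weights: 1 ki:b H, 2 nif H, 3 kel H, 4 se L, 5 ko L.
Parse left to right (heavy = foot alone; LL = one foot; stranded L unfooted): (ˈki:b) (ˈnif) (ˈkel) (ˈse.ko).
Foot heads: 1, 2, 3, 4.
Primary stress on the rightmost head = syllable 4.
Primary stress: syllable 4 → ki:b.nif.kel.ˈse.ko.

4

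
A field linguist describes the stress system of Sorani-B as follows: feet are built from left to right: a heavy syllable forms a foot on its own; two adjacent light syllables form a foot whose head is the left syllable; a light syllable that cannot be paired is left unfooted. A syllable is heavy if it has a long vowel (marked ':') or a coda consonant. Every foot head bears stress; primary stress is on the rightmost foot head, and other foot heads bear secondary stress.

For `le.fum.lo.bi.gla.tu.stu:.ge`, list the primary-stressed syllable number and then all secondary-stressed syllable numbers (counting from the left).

primary 7, secondary 2, 3, 5

Weights: 1 le L, 2 fum H, 3 lo L, 4 bi L, 5 gla L, 6 tu L, 7 stu: H, 8 ge L.
Parse left to right (heavy = foot alone; LL = one foot; stranded L unfooted): le (ˈfum) (ˈlo.bi) (ˈgla.tu) (ˈstu:) ge.
Foot heads: 2, 3, 5, 7.
Primary stress on the rightmost head = syllable 7.
Secondary stress on 2, 3, 5: le.ˌfum.ˌlo.bi.ˌgla.tu.ˈstu:.ge.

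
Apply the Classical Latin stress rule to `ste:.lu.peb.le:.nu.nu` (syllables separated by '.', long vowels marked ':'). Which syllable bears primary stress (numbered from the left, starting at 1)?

Classical Latin: stress the penult if heavy (long vowel or closed), else the antepenult.
Weights: 4 le: H, 5 nu L, 6 nu L.
The penult (syllable 5, nu) is light, so stress falls on the antepenult (syllable 4, le:).
Stress on syllable 4: ste:.lu.peb.ˈle:.nu.nu.

4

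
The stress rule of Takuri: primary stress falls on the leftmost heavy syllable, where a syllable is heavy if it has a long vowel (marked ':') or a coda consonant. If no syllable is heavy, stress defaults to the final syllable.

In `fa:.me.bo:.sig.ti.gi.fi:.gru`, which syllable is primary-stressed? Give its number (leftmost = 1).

1

Weights: 1 fa: H, 2 me L, 3 bo: H, 4 sig H, 5 ti L, 6 gi L, 7 fi: H, 8 gru L.
Heavy syllables in the domain: 1, 3, 4, 7. The leftmost is syllable 1 (fa:).
Primary stress: syllable 1 → ˈfa:.me.bo:.sig.ti.gi.fi:.gru.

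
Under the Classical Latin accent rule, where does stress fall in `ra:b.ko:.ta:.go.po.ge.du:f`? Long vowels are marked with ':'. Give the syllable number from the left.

5

Classical Latin: stress the penult if heavy (long vowel or closed), else the antepenult.
Weights: 5 po L, 6 ge L, 7 du:f H.
The penult (syllable 6, ge) is light, so stress falls on the antepenult (syllable 5, po).
Stress on syllable 5: ra:b.ko:.ta:.go.ˈpo.ge.du:f.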